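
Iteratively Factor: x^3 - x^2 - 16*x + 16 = (x - 4)*(x^2 + 3*x - 4) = (x - 4)*(x - 1)*(x + 4)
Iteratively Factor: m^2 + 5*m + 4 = (m + 1)*(m + 4)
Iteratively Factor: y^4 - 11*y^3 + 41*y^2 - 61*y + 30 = (y - 3)*(y^3 - 8*y^2 + 17*y - 10) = (y - 5)*(y - 3)*(y^2 - 3*y + 2) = (y - 5)*(y - 3)*(y - 1)*(y - 2)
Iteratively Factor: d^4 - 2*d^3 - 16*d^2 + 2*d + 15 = (d + 1)*(d^3 - 3*d^2 - 13*d + 15) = (d - 1)*(d + 1)*(d^2 - 2*d - 15) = (d - 1)*(d + 1)*(d + 3)*(d - 5)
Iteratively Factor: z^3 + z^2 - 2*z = (z)*(z^2 + z - 2) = z*(z + 2)*(z - 1)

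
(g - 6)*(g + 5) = g^2 - g - 30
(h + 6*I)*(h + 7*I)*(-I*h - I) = -I*h^3 + 13*h^2 - I*h^2 + 13*h + 42*I*h + 42*I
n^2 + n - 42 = (n - 6)*(n + 7)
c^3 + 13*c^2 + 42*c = c*(c + 6)*(c + 7)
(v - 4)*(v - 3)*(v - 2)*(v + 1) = v^4 - 8*v^3 + 17*v^2 + 2*v - 24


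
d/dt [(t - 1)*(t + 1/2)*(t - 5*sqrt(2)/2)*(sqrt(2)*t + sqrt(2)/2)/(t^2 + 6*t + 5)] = sqrt(2)*(2*t + 1)*(-2*(t - 1)*(t + 3)*(2*t + 1)*(2*t - 5*sqrt(2)) + 2*(t - 1)*(6*t - 10*sqrt(2) + 1)*(t^2 + 6*t + 5) + (2*t + 1)*(2*t - 5*sqrt(2))*(t^2 + 6*t + 5))/(8*(t^2 + 6*t + 5)^2)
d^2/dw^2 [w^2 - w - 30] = 2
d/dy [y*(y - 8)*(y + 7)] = 3*y^2 - 2*y - 56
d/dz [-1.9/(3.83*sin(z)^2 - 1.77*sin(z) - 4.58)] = (14.554*sin(z) - 3.363)*cos(z)/(-3.83*sin(z)^2 + 1.77*sin(z) + 4.58)^2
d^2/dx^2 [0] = 0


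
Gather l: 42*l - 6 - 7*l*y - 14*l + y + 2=l*(28 - 7*y) + y - 4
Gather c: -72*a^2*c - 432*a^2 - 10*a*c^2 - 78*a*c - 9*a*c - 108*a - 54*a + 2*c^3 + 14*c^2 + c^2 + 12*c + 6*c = -432*a^2 - 162*a + 2*c^3 + c^2*(15 - 10*a) + c*(-72*a^2 - 87*a + 18)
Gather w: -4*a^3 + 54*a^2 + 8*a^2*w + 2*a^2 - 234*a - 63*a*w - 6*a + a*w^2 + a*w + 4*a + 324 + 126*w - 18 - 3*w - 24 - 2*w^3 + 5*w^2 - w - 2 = -4*a^3 + 56*a^2 - 236*a - 2*w^3 + w^2*(a + 5) + w*(8*a^2 - 62*a + 122) + 280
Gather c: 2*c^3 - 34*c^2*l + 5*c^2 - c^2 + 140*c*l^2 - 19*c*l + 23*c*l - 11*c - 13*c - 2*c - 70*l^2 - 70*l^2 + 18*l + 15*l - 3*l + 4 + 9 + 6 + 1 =2*c^3 + c^2*(4 - 34*l) + c*(140*l^2 + 4*l - 26) - 140*l^2 + 30*l + 20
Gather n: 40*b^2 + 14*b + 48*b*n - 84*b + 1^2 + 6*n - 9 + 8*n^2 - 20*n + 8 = 40*b^2 - 70*b + 8*n^2 + n*(48*b - 14)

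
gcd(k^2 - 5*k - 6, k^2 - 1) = k + 1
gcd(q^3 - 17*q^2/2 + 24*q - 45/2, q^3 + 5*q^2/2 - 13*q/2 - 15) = q - 5/2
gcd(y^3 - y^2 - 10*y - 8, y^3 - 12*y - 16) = y^2 - 2*y - 8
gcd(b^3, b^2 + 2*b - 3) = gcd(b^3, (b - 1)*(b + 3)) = 1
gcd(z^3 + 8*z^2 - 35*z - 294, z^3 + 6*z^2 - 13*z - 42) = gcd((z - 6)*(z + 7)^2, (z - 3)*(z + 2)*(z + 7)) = z + 7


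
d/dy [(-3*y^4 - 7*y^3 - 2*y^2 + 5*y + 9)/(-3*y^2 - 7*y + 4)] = (18*y^5 + 84*y^4 + 50*y^3 - 55*y^2 + 38*y + 83)/(9*y^4 + 42*y^3 + 25*y^2 - 56*y + 16)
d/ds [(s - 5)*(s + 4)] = 2*s - 1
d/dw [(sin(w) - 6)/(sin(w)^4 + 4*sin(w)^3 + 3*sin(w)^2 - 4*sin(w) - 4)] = (-3*sin(w)^3 + 22*sin(w)^2 + 25*sin(w) - 14)/((sin(w) + 2)^3*cos(w)^3)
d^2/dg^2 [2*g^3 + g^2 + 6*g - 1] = 12*g + 2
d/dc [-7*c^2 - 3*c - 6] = -14*c - 3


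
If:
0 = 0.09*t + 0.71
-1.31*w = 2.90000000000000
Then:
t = -7.89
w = -2.21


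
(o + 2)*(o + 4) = o^2 + 6*o + 8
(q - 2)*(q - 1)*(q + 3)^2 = q^4 + 3*q^3 - 7*q^2 - 15*q + 18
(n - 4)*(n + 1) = n^2 - 3*n - 4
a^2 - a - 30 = (a - 6)*(a + 5)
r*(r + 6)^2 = r^3 + 12*r^2 + 36*r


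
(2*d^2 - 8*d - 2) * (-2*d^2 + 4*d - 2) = -4*d^4 + 24*d^3 - 32*d^2 + 8*d + 4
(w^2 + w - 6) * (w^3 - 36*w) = w^5 + w^4 - 42*w^3 - 36*w^2 + 216*w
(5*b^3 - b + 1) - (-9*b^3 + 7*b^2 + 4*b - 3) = 14*b^3 - 7*b^2 - 5*b + 4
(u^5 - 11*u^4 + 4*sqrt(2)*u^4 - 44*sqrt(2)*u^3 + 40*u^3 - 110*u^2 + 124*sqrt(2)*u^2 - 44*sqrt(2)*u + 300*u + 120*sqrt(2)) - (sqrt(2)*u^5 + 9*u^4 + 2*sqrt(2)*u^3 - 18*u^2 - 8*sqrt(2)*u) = -sqrt(2)*u^5 + u^5 - 20*u^4 + 4*sqrt(2)*u^4 - 46*sqrt(2)*u^3 + 40*u^3 - 92*u^2 + 124*sqrt(2)*u^2 - 36*sqrt(2)*u + 300*u + 120*sqrt(2)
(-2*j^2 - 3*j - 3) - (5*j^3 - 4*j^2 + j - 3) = -5*j^3 + 2*j^2 - 4*j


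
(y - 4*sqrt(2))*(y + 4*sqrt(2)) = y^2 - 32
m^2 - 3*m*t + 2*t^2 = (m - 2*t)*(m - t)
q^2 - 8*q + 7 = (q - 7)*(q - 1)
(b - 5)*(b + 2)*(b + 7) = b^3 + 4*b^2 - 31*b - 70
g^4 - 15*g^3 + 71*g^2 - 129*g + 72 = (g - 8)*(g - 3)^2*(g - 1)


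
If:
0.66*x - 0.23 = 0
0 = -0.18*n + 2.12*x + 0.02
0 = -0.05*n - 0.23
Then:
No Solution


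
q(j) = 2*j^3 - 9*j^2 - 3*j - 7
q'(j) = 6*j^2 - 18*j - 3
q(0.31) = -8.74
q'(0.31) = -8.00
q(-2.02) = -54.15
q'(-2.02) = 57.84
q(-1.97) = -51.31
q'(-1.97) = 55.75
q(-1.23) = -20.65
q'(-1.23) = 28.22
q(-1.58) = -32.62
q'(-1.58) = 40.42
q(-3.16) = -150.50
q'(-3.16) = 113.79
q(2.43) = -38.74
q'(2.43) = -11.31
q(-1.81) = -42.91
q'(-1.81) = 49.24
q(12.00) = 2117.00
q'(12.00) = 645.00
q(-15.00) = -8737.00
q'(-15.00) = 1617.00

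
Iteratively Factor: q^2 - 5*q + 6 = (q - 2)*(q - 3)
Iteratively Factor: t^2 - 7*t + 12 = (t - 4)*(t - 3)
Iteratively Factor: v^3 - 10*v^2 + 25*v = (v)*(v^2 - 10*v + 25) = v*(v - 5)*(v - 5)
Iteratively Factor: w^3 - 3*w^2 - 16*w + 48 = (w + 4)*(w^2 - 7*w + 12) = (w - 3)*(w + 4)*(w - 4)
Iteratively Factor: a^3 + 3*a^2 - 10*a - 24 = (a - 3)*(a^2 + 6*a + 8) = (a - 3)*(a + 2)*(a + 4)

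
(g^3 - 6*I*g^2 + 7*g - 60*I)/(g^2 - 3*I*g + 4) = (g^2 - 2*I*g + 15)/(g + I)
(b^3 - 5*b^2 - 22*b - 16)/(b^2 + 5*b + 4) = (b^2 - 6*b - 16)/(b + 4)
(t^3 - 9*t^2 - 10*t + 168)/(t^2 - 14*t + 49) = (t^2 - 2*t - 24)/(t - 7)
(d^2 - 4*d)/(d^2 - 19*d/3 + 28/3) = 3*d/(3*d - 7)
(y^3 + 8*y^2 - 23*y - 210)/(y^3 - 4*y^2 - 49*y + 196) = (y^2 + y - 30)/(y^2 - 11*y + 28)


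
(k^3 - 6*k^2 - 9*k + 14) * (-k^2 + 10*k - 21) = -k^5 + 16*k^4 - 72*k^3 + 22*k^2 + 329*k - 294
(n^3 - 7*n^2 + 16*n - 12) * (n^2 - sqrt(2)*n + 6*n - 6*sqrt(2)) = n^5 - sqrt(2)*n^4 - n^4 - 26*n^3 + sqrt(2)*n^3 + 26*sqrt(2)*n^2 + 84*n^2 - 84*sqrt(2)*n - 72*n + 72*sqrt(2)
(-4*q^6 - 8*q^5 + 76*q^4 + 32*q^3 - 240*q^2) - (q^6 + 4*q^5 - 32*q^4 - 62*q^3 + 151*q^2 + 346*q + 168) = -5*q^6 - 12*q^5 + 108*q^4 + 94*q^3 - 391*q^2 - 346*q - 168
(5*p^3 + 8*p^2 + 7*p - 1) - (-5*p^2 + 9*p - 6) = 5*p^3 + 13*p^2 - 2*p + 5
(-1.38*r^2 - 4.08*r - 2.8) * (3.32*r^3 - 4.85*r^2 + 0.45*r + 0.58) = -4.5816*r^5 - 6.8526*r^4 + 9.871*r^3 + 10.9436*r^2 - 3.6264*r - 1.624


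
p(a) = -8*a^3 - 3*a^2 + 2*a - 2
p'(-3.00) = -196.00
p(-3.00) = 181.00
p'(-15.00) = -5308.00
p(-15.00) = 26293.00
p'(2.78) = -200.16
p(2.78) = -191.50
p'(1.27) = -44.33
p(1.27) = -20.69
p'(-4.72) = -504.36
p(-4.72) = 762.96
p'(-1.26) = -28.54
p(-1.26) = 6.72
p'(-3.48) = -267.77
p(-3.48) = 291.86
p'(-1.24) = -27.46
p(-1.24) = 6.16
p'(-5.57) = -709.18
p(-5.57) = 1276.25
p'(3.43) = -300.94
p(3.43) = -353.26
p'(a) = -24*a^2 - 6*a + 2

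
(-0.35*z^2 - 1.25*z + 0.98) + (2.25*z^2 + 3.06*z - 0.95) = 1.9*z^2 + 1.81*z + 0.03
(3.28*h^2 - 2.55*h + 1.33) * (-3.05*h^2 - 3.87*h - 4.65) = -10.004*h^4 - 4.9161*h^3 - 9.44*h^2 + 6.7104*h - 6.1845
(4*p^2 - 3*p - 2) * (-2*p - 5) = -8*p^3 - 14*p^2 + 19*p + 10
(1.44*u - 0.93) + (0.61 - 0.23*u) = 1.21*u - 0.32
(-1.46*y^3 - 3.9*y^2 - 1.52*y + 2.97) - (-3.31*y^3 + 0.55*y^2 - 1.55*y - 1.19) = 1.85*y^3 - 4.45*y^2 + 0.03*y + 4.16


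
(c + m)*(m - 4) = c*m - 4*c + m^2 - 4*m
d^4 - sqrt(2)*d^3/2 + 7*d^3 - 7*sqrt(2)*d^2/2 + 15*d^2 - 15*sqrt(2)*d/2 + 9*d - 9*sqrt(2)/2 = (d + 1)*(d + 3)^2*(d - sqrt(2)/2)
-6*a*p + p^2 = p*(-6*a + p)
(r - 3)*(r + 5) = r^2 + 2*r - 15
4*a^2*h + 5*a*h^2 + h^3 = h*(a + h)*(4*a + h)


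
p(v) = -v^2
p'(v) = -2*v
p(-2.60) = -6.76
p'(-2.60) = 5.20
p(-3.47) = -12.04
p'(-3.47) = 6.94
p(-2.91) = -8.47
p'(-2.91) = 5.82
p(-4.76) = -22.66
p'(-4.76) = 9.52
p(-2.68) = -7.18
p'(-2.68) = 5.36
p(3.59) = -12.89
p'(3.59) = -7.18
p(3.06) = -9.36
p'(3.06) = -6.12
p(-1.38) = -1.90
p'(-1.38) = 2.76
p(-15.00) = -225.00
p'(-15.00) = 30.00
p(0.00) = 0.00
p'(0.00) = 0.00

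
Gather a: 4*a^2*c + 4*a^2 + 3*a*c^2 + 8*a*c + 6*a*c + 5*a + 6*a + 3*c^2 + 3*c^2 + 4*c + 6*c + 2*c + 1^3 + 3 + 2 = a^2*(4*c + 4) + a*(3*c^2 + 14*c + 11) + 6*c^2 + 12*c + 6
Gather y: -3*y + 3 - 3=-3*y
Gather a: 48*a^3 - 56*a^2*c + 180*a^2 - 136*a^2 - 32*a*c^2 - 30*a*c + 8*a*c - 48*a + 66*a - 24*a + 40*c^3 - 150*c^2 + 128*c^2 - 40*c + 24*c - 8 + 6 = 48*a^3 + a^2*(44 - 56*c) + a*(-32*c^2 - 22*c - 6) + 40*c^3 - 22*c^2 - 16*c - 2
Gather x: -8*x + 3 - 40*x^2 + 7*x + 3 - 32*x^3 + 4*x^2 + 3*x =-32*x^3 - 36*x^2 + 2*x + 6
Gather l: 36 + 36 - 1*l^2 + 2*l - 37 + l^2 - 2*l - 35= 0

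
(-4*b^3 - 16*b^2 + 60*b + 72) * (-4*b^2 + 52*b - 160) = 16*b^5 - 144*b^4 - 432*b^3 + 5392*b^2 - 5856*b - 11520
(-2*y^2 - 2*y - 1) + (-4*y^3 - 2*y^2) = -4*y^3 - 4*y^2 - 2*y - 1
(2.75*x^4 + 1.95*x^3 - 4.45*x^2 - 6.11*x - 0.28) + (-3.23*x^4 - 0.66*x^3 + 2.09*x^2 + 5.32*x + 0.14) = -0.48*x^4 + 1.29*x^3 - 2.36*x^2 - 0.79*x - 0.14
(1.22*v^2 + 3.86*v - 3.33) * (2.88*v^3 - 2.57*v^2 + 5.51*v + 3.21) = 3.5136*v^5 + 7.9814*v^4 - 12.7884*v^3 + 33.7429*v^2 - 5.9577*v - 10.6893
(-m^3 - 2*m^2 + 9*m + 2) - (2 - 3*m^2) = -m^3 + m^2 + 9*m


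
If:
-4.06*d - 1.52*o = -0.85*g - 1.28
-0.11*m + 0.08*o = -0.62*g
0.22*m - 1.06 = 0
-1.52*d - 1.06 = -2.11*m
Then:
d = 5.99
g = 2.62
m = 4.82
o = -13.69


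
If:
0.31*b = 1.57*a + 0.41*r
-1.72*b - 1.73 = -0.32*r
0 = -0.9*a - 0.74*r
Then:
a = -0.27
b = -0.94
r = 0.33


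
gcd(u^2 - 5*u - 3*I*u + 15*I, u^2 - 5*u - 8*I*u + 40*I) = u - 5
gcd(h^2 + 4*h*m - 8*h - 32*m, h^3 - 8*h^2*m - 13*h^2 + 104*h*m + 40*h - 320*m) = h - 8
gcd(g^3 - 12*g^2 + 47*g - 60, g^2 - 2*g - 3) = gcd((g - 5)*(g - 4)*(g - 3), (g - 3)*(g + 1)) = g - 3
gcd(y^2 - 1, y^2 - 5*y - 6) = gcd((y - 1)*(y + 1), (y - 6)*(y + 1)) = y + 1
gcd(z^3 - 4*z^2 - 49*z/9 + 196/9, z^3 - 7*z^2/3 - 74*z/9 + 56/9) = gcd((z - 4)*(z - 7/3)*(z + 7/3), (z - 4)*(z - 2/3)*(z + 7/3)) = z^2 - 5*z/3 - 28/3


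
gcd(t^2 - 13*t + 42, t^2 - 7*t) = t - 7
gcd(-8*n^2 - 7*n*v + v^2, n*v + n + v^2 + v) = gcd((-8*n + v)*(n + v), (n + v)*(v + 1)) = n + v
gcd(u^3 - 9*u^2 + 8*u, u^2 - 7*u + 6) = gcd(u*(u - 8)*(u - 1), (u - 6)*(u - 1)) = u - 1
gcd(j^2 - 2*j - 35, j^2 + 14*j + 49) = 1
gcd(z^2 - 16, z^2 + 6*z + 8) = z + 4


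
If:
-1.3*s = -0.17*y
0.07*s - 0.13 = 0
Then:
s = 1.86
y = 14.20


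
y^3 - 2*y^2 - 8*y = y*(y - 4)*(y + 2)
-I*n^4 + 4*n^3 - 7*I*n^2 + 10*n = n*(n - 2*I)*(n + 5*I)*(-I*n + 1)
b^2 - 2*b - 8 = (b - 4)*(b + 2)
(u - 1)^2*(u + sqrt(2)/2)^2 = u^4 - 2*u^3 + sqrt(2)*u^3 - 2*sqrt(2)*u^2 + 3*u^2/2 - u + sqrt(2)*u + 1/2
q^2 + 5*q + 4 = (q + 1)*(q + 4)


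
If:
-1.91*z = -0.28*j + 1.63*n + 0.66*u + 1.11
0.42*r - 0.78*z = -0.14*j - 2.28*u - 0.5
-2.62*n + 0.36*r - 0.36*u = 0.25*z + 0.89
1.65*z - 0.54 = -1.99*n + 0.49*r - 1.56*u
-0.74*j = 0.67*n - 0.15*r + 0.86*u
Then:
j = -0.40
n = -0.86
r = -3.43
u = 0.42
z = -0.05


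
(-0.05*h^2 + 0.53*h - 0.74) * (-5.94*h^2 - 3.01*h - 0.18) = 0.297*h^4 - 2.9977*h^3 + 2.8093*h^2 + 2.132*h + 0.1332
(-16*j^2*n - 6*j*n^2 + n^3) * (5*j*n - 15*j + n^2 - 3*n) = -80*j^3*n^2 + 240*j^3*n - 46*j^2*n^3 + 138*j^2*n^2 - j*n^4 + 3*j*n^3 + n^5 - 3*n^4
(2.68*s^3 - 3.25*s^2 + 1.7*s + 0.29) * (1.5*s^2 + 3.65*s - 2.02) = 4.02*s^5 + 4.907*s^4 - 14.7261*s^3 + 13.205*s^2 - 2.3755*s - 0.5858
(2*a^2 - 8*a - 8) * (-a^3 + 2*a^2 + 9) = -2*a^5 + 12*a^4 - 8*a^3 + 2*a^2 - 72*a - 72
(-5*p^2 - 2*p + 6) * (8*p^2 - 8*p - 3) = -40*p^4 + 24*p^3 + 79*p^2 - 42*p - 18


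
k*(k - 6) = k^2 - 6*k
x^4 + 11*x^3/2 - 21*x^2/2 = x^2*(x - 3/2)*(x + 7)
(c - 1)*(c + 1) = c^2 - 1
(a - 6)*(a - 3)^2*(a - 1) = a^4 - 13*a^3 + 57*a^2 - 99*a + 54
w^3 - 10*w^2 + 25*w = w*(w - 5)^2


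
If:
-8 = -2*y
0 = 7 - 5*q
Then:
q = 7/5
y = 4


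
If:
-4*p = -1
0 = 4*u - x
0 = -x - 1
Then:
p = 1/4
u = -1/4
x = -1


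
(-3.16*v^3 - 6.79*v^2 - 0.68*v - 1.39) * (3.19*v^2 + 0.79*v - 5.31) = -10.0804*v^5 - 24.1565*v^4 + 9.2463*v^3 + 31.0836*v^2 + 2.5127*v + 7.3809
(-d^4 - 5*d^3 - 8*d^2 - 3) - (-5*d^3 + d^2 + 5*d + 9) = -d^4 - 9*d^2 - 5*d - 12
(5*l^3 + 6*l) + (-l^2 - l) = 5*l^3 - l^2 + 5*l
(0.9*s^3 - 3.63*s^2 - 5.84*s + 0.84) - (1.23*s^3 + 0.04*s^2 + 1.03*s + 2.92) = -0.33*s^3 - 3.67*s^2 - 6.87*s - 2.08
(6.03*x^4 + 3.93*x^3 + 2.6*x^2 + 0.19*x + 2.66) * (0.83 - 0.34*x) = -2.0502*x^5 + 3.6687*x^4 + 2.3779*x^3 + 2.0934*x^2 - 0.7467*x + 2.2078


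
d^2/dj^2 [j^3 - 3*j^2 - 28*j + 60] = 6*j - 6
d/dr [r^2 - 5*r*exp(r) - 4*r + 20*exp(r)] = -5*r*exp(r) + 2*r + 15*exp(r) - 4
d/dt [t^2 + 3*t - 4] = 2*t + 3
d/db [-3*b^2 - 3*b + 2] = -6*b - 3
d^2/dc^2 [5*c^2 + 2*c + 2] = 10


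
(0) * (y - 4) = 0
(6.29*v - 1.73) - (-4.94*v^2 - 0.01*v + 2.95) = 4.94*v^2 + 6.3*v - 4.68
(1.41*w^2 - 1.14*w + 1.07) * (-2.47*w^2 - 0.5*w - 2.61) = -3.4827*w^4 + 2.1108*w^3 - 5.753*w^2 + 2.4404*w - 2.7927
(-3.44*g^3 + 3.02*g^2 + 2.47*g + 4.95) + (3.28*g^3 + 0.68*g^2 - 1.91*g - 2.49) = -0.16*g^3 + 3.7*g^2 + 0.56*g + 2.46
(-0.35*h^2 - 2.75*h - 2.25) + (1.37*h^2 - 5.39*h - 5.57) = 1.02*h^2 - 8.14*h - 7.82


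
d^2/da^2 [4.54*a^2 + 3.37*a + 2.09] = 9.08000000000000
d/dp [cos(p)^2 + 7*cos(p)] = -(2*cos(p) + 7)*sin(p)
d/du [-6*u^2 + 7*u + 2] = 7 - 12*u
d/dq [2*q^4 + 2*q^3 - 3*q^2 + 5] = 2*q*(4*q^2 + 3*q - 3)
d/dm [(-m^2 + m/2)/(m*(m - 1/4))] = -4/(16*m^2 - 8*m + 1)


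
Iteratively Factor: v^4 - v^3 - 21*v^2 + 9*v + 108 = (v - 4)*(v^3 + 3*v^2 - 9*v - 27) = (v - 4)*(v + 3)*(v^2 - 9) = (v - 4)*(v - 3)*(v + 3)*(v + 3)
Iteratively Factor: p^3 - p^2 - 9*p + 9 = (p + 3)*(p^2 - 4*p + 3) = (p - 3)*(p + 3)*(p - 1)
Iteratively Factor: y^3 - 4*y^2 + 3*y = (y - 3)*(y^2 - y) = (y - 3)*(y - 1)*(y)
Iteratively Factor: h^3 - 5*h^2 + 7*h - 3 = (h - 1)*(h^2 - 4*h + 3) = (h - 3)*(h - 1)*(h - 1)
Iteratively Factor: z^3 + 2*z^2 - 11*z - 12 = (z + 1)*(z^2 + z - 12) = (z - 3)*(z + 1)*(z + 4)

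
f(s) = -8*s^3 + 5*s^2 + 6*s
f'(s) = -24*s^2 + 10*s + 6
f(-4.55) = 829.78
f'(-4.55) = -536.36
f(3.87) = -365.58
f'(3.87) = -314.75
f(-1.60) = 35.97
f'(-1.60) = -71.44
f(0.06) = 0.38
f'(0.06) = 6.51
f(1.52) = -7.42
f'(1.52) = -34.25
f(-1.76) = 48.54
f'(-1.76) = -85.94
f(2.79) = -118.08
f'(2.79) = -152.92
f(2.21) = -48.67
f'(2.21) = -89.12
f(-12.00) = 14472.00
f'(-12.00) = -3570.00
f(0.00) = 0.00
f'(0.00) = 6.00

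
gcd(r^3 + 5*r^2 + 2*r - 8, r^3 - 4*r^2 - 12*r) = r + 2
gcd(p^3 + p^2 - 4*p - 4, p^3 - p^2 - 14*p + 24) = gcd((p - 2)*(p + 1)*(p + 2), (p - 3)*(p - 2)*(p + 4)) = p - 2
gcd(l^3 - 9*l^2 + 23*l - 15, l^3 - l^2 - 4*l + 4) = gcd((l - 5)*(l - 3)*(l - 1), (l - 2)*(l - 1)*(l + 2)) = l - 1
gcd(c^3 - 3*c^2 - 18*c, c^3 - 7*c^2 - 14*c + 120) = c - 6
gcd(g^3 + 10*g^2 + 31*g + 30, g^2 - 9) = g + 3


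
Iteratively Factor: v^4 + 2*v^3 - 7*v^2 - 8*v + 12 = (v - 2)*(v^3 + 4*v^2 + v - 6) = (v - 2)*(v + 3)*(v^2 + v - 2) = (v - 2)*(v + 2)*(v + 3)*(v - 1)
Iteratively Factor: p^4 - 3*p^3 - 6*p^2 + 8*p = (p - 4)*(p^3 + p^2 - 2*p) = p*(p - 4)*(p^2 + p - 2) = p*(p - 4)*(p + 2)*(p - 1)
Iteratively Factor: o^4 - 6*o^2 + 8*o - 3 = (o + 3)*(o^3 - 3*o^2 + 3*o - 1) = (o - 1)*(o + 3)*(o^2 - 2*o + 1) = (o - 1)^2*(o + 3)*(o - 1)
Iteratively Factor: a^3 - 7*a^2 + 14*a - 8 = (a - 2)*(a^2 - 5*a + 4) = (a - 2)*(a - 1)*(a - 4)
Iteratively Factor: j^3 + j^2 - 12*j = (j)*(j^2 + j - 12) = j*(j - 3)*(j + 4)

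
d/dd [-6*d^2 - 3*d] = -12*d - 3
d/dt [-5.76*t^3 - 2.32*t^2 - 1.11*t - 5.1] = -17.28*t^2 - 4.64*t - 1.11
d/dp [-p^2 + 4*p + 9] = 4 - 2*p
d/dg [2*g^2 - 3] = 4*g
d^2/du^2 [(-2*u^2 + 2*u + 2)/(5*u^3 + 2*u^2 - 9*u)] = 4*(-25*u^6 + 75*u^5 + 45*u^4 + 111*u^3 - 123*u^2 - 54*u + 81)/(u^3*(125*u^6 + 150*u^5 - 615*u^4 - 532*u^3 + 1107*u^2 + 486*u - 729))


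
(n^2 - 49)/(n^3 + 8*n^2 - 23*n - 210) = (n - 7)/(n^2 + n - 30)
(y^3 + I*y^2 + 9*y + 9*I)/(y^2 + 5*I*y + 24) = (y^2 + 4*I*y - 3)/(y + 8*I)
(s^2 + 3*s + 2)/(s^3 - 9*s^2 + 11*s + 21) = (s + 2)/(s^2 - 10*s + 21)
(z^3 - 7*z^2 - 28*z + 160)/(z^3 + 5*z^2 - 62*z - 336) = (z^2 + z - 20)/(z^2 + 13*z + 42)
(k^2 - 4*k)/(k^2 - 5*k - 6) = k*(4 - k)/(-k^2 + 5*k + 6)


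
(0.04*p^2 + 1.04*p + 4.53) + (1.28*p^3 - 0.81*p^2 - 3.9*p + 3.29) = 1.28*p^3 - 0.77*p^2 - 2.86*p + 7.82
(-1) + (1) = 0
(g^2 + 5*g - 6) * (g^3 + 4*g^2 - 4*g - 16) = g^5 + 9*g^4 + 10*g^3 - 60*g^2 - 56*g + 96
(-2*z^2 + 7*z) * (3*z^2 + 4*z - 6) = -6*z^4 + 13*z^3 + 40*z^2 - 42*z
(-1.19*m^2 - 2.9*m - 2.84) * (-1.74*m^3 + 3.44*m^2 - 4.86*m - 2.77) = 2.0706*m^5 + 0.952400000000001*m^4 + 0.749000000000001*m^3 + 7.6207*m^2 + 21.8354*m + 7.8668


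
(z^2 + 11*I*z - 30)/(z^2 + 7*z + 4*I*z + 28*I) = (z^2 + 11*I*z - 30)/(z^2 + z*(7 + 4*I) + 28*I)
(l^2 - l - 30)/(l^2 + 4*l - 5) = (l - 6)/(l - 1)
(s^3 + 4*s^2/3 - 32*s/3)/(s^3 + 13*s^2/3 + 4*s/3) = (3*s - 8)/(3*s + 1)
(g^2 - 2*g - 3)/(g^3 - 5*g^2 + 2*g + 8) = (g - 3)/(g^2 - 6*g + 8)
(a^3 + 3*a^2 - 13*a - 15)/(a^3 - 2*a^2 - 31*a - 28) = (a^2 + 2*a - 15)/(a^2 - 3*a - 28)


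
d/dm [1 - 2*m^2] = -4*m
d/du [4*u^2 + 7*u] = 8*u + 7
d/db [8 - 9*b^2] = -18*b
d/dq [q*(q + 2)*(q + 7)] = 3*q^2 + 18*q + 14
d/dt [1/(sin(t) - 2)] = -cos(t)/(sin(t) - 2)^2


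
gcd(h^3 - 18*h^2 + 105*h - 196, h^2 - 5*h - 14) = h - 7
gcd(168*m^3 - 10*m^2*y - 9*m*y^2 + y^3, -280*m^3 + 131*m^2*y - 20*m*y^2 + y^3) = -7*m + y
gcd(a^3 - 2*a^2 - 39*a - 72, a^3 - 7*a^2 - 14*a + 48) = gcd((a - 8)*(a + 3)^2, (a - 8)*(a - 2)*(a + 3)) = a^2 - 5*a - 24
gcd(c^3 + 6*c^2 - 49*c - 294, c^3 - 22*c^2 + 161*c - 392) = c - 7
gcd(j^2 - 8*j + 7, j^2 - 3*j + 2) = j - 1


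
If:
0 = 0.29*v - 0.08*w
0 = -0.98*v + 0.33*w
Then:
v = 0.00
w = 0.00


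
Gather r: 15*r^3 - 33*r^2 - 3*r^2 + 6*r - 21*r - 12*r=15*r^3 - 36*r^2 - 27*r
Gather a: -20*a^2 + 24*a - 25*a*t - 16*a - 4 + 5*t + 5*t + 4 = -20*a^2 + a*(8 - 25*t) + 10*t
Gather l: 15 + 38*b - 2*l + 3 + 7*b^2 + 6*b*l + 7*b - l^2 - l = 7*b^2 + 45*b - l^2 + l*(6*b - 3) + 18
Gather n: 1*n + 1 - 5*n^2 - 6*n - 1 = -5*n^2 - 5*n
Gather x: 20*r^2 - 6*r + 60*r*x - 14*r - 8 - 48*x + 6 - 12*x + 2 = 20*r^2 - 20*r + x*(60*r - 60)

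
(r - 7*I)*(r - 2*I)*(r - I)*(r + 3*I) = r^4 - 7*I*r^3 + 7*r^2 - 55*I*r - 42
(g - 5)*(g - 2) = g^2 - 7*g + 10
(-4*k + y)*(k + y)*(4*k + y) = -16*k^3 - 16*k^2*y + k*y^2 + y^3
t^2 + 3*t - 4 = (t - 1)*(t + 4)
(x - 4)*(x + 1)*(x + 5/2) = x^3 - x^2/2 - 23*x/2 - 10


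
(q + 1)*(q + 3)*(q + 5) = q^3 + 9*q^2 + 23*q + 15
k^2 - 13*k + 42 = (k - 7)*(k - 6)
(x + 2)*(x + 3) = x^2 + 5*x + 6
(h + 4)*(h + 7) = h^2 + 11*h + 28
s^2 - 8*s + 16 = (s - 4)^2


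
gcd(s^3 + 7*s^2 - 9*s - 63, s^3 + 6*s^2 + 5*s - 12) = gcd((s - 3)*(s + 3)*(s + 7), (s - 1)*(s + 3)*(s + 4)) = s + 3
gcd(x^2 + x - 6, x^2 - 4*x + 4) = x - 2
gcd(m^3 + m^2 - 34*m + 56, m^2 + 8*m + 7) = m + 7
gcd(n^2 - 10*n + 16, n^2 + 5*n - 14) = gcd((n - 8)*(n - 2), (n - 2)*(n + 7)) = n - 2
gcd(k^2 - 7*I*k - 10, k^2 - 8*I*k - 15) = k - 5*I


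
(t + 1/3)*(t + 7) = t^2 + 22*t/3 + 7/3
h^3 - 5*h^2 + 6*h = h*(h - 3)*(h - 2)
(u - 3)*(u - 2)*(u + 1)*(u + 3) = u^4 - u^3 - 11*u^2 + 9*u + 18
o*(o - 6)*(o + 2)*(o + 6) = o^4 + 2*o^3 - 36*o^2 - 72*o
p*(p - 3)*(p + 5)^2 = p^4 + 7*p^3 - 5*p^2 - 75*p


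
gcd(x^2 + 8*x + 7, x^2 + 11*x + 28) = x + 7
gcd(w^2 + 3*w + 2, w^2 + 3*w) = 1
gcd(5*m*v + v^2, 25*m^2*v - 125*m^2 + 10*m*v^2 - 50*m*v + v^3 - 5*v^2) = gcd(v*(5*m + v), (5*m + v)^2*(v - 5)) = 5*m + v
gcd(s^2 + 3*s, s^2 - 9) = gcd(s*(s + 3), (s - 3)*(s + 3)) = s + 3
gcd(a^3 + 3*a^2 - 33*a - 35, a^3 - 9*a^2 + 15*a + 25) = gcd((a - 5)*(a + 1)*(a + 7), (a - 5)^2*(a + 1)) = a^2 - 4*a - 5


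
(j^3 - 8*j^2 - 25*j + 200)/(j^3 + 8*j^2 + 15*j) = (j^2 - 13*j + 40)/(j*(j + 3))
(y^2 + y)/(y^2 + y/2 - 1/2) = 2*y/(2*y - 1)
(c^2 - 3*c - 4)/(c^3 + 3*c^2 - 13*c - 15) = (c - 4)/(c^2 + 2*c - 15)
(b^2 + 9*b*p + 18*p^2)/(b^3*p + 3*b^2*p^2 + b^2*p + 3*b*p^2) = (b + 6*p)/(b*p*(b + 1))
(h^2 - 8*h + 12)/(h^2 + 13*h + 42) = (h^2 - 8*h + 12)/(h^2 + 13*h + 42)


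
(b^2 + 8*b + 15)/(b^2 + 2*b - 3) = (b + 5)/(b - 1)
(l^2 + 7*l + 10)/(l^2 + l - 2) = (l + 5)/(l - 1)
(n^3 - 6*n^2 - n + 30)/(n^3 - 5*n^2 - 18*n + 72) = (n^2 - 3*n - 10)/(n^2 - 2*n - 24)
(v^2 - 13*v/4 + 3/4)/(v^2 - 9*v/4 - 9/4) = (4*v - 1)/(4*v + 3)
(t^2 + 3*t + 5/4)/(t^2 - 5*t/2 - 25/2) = (t + 1/2)/(t - 5)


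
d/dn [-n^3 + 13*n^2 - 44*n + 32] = -3*n^2 + 26*n - 44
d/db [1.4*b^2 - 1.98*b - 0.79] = 2.8*b - 1.98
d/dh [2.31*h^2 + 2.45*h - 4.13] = 4.62*h + 2.45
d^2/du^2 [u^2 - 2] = 2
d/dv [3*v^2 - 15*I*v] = 6*v - 15*I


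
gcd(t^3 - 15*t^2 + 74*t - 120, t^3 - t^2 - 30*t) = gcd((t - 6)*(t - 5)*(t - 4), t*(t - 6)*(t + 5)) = t - 6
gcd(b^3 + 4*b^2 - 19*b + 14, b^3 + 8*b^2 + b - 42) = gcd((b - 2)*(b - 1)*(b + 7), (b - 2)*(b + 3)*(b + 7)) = b^2 + 5*b - 14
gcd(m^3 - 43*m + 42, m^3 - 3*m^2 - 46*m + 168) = m^2 + m - 42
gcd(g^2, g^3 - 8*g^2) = g^2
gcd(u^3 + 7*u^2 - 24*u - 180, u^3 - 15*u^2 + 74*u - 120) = u - 5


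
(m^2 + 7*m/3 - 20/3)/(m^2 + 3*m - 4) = (m - 5/3)/(m - 1)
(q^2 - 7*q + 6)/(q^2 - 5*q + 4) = (q - 6)/(q - 4)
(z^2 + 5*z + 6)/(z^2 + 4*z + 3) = (z + 2)/(z + 1)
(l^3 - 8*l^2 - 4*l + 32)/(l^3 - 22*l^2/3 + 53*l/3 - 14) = 3*(l^2 - 6*l - 16)/(3*l^2 - 16*l + 21)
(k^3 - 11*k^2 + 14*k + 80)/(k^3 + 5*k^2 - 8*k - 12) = (k^3 - 11*k^2 + 14*k + 80)/(k^3 + 5*k^2 - 8*k - 12)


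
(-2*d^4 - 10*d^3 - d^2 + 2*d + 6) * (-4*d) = 8*d^5 + 40*d^4 + 4*d^3 - 8*d^2 - 24*d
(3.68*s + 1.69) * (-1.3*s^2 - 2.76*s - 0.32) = -4.784*s^3 - 12.3538*s^2 - 5.842*s - 0.5408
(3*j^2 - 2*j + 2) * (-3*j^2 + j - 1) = -9*j^4 + 9*j^3 - 11*j^2 + 4*j - 2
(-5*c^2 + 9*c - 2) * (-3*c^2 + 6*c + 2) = 15*c^4 - 57*c^3 + 50*c^2 + 6*c - 4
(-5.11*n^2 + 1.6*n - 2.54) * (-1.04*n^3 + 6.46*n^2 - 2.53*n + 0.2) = 5.3144*n^5 - 34.6746*n^4 + 25.9059*n^3 - 21.4784*n^2 + 6.7462*n - 0.508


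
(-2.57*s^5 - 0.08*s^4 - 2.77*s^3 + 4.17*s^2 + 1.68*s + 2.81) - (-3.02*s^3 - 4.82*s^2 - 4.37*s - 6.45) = -2.57*s^5 - 0.08*s^4 + 0.25*s^3 + 8.99*s^2 + 6.05*s + 9.26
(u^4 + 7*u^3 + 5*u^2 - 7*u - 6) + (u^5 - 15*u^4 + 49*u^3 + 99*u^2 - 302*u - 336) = u^5 - 14*u^4 + 56*u^3 + 104*u^2 - 309*u - 342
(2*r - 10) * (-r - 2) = -2*r^2 + 6*r + 20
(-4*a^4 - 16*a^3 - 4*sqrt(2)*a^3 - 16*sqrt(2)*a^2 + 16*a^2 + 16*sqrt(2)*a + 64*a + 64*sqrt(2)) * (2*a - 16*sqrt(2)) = -8*a^5 - 32*a^4 + 56*sqrt(2)*a^4 + 160*a^3 + 224*sqrt(2)*a^3 - 224*sqrt(2)*a^2 + 640*a^2 - 896*sqrt(2)*a - 512*a - 2048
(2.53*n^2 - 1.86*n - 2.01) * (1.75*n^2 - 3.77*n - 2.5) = 4.4275*n^4 - 12.7931*n^3 - 2.8303*n^2 + 12.2277*n + 5.025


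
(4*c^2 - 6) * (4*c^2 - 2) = 16*c^4 - 32*c^2 + 12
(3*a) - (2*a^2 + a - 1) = -2*a^2 + 2*a + 1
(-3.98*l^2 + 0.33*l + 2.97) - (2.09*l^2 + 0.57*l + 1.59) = -6.07*l^2 - 0.24*l + 1.38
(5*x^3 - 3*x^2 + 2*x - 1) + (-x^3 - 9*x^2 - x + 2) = 4*x^3 - 12*x^2 + x + 1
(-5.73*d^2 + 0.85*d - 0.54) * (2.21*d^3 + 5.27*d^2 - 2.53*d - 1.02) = -12.6633*d^5 - 28.3186*d^4 + 17.783*d^3 + 0.848300000000001*d^2 + 0.4992*d + 0.5508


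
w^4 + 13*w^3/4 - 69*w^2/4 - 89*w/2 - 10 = (w - 4)*(w + 1/4)*(w + 2)*(w + 5)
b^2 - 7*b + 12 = (b - 4)*(b - 3)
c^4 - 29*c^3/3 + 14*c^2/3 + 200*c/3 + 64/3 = (c - 8)*(c - 4)*(c + 1/3)*(c + 2)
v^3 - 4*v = v*(v - 2)*(v + 2)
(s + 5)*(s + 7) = s^2 + 12*s + 35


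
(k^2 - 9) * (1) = k^2 - 9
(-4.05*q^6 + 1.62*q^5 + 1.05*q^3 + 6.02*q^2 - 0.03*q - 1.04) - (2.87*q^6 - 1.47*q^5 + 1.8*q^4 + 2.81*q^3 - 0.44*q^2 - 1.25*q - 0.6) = -6.92*q^6 + 3.09*q^5 - 1.8*q^4 - 1.76*q^3 + 6.46*q^2 + 1.22*q - 0.44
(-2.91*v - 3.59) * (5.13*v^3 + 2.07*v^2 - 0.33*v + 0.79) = -14.9283*v^4 - 24.4404*v^3 - 6.471*v^2 - 1.1142*v - 2.8361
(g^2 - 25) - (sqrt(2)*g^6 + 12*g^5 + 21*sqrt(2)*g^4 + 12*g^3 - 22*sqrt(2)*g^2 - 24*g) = -sqrt(2)*g^6 - 12*g^5 - 21*sqrt(2)*g^4 - 12*g^3 + g^2 + 22*sqrt(2)*g^2 + 24*g - 25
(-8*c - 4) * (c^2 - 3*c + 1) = -8*c^3 + 20*c^2 + 4*c - 4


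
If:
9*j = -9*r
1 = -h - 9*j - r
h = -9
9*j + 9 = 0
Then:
No Solution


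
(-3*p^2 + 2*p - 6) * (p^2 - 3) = -3*p^4 + 2*p^3 + 3*p^2 - 6*p + 18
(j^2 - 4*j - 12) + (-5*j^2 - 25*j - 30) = -4*j^2 - 29*j - 42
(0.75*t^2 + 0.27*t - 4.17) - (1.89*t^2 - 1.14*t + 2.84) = -1.14*t^2 + 1.41*t - 7.01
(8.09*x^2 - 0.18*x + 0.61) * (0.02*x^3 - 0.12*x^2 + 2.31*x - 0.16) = 0.1618*x^5 - 0.9744*x^4 + 18.7217*x^3 - 1.7834*x^2 + 1.4379*x - 0.0976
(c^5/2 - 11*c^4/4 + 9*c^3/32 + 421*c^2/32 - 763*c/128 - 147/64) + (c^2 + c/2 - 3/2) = c^5/2 - 11*c^4/4 + 9*c^3/32 + 453*c^2/32 - 699*c/128 - 243/64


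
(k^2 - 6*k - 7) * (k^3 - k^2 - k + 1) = k^5 - 7*k^4 - 2*k^3 + 14*k^2 + k - 7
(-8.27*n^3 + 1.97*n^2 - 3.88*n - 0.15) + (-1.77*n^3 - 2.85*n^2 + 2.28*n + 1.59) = -10.04*n^3 - 0.88*n^2 - 1.6*n + 1.44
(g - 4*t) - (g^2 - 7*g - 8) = -g^2 + 8*g - 4*t + 8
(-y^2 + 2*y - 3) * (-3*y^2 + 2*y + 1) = 3*y^4 - 8*y^3 + 12*y^2 - 4*y - 3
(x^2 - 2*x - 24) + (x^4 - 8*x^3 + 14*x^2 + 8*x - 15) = x^4 - 8*x^3 + 15*x^2 + 6*x - 39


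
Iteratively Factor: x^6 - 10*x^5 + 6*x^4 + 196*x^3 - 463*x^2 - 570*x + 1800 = (x + 4)*(x^5 - 14*x^4 + 62*x^3 - 52*x^2 - 255*x + 450) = (x - 5)*(x + 4)*(x^4 - 9*x^3 + 17*x^2 + 33*x - 90) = (x - 5)^2*(x + 4)*(x^3 - 4*x^2 - 3*x + 18) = (x - 5)^2*(x + 2)*(x + 4)*(x^2 - 6*x + 9) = (x - 5)^2*(x - 3)*(x + 2)*(x + 4)*(x - 3)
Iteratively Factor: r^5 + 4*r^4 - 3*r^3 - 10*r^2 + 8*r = (r - 1)*(r^4 + 5*r^3 + 2*r^2 - 8*r) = (r - 1)*(r + 4)*(r^3 + r^2 - 2*r) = (r - 1)^2*(r + 4)*(r^2 + 2*r) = r*(r - 1)^2*(r + 4)*(r + 2)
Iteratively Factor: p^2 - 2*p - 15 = (p - 5)*(p + 3)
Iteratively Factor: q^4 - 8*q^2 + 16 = (q + 2)*(q^3 - 2*q^2 - 4*q + 8) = (q - 2)*(q + 2)*(q^2 - 4) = (q - 2)*(q + 2)^2*(q - 2)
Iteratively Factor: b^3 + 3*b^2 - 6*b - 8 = (b + 1)*(b^2 + 2*b - 8) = (b - 2)*(b + 1)*(b + 4)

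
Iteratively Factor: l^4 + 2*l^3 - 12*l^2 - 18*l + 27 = (l + 3)*(l^3 - l^2 - 9*l + 9) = (l - 1)*(l + 3)*(l^2 - 9) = (l - 1)*(l + 3)^2*(l - 3)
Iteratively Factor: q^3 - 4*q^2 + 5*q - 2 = (q - 2)*(q^2 - 2*q + 1) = (q - 2)*(q - 1)*(q - 1)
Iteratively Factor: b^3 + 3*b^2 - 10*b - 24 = (b + 2)*(b^2 + b - 12) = (b + 2)*(b + 4)*(b - 3)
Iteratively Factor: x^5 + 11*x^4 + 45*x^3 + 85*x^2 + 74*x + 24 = (x + 2)*(x^4 + 9*x^3 + 27*x^2 + 31*x + 12) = (x + 1)*(x + 2)*(x^3 + 8*x^2 + 19*x + 12) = (x + 1)*(x + 2)*(x + 4)*(x^2 + 4*x + 3) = (x + 1)*(x + 2)*(x + 3)*(x + 4)*(x + 1)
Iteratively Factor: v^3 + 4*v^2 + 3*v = (v)*(v^2 + 4*v + 3) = v*(v + 1)*(v + 3)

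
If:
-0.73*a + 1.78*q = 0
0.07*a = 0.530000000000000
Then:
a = 7.57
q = 3.11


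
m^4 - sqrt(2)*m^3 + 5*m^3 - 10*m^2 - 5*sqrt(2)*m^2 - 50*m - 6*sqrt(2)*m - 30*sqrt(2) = (m + 5)*(m - 3*sqrt(2))*(m + sqrt(2))^2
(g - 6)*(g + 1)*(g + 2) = g^3 - 3*g^2 - 16*g - 12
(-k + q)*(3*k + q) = -3*k^2 + 2*k*q + q^2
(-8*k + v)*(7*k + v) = -56*k^2 - k*v + v^2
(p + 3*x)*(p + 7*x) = p^2 + 10*p*x + 21*x^2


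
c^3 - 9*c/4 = c*(c - 3/2)*(c + 3/2)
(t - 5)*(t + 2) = t^2 - 3*t - 10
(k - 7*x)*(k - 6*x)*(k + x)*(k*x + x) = k^4*x - 12*k^3*x^2 + k^3*x + 29*k^2*x^3 - 12*k^2*x^2 + 42*k*x^4 + 29*k*x^3 + 42*x^4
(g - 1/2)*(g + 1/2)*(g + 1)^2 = g^4 + 2*g^3 + 3*g^2/4 - g/2 - 1/4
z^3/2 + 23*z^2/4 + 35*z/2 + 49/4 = (z/2 + 1/2)*(z + 7/2)*(z + 7)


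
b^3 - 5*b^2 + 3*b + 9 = (b - 3)^2*(b + 1)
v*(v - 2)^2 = v^3 - 4*v^2 + 4*v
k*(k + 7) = k^2 + 7*k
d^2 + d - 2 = (d - 1)*(d + 2)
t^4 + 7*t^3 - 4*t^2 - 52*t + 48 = (t - 2)*(t - 1)*(t + 4)*(t + 6)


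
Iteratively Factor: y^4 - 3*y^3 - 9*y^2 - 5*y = (y)*(y^3 - 3*y^2 - 9*y - 5) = y*(y + 1)*(y^2 - 4*y - 5) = y*(y + 1)^2*(y - 5)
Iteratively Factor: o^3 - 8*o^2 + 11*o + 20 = (o - 5)*(o^2 - 3*o - 4) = (o - 5)*(o + 1)*(o - 4)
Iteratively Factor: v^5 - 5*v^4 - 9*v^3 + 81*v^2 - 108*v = (v - 3)*(v^4 - 2*v^3 - 15*v^2 + 36*v) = (v - 3)*(v + 4)*(v^3 - 6*v^2 + 9*v) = (v - 3)^2*(v + 4)*(v^2 - 3*v) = v*(v - 3)^2*(v + 4)*(v - 3)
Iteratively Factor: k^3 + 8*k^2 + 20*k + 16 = (k + 2)*(k^2 + 6*k + 8) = (k + 2)*(k + 4)*(k + 2)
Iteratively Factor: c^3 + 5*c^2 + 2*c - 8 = (c + 2)*(c^2 + 3*c - 4) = (c + 2)*(c + 4)*(c - 1)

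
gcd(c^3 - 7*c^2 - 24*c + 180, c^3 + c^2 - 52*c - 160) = c + 5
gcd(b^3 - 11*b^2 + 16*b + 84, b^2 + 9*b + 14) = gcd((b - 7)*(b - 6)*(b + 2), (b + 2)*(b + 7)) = b + 2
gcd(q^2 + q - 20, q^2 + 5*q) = q + 5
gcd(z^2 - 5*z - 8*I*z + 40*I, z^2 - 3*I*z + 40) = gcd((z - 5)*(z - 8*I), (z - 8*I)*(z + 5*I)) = z - 8*I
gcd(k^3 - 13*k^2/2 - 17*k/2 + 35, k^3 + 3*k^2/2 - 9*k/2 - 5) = k^2 + k/2 - 5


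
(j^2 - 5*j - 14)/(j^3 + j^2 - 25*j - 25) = (j^2 - 5*j - 14)/(j^3 + j^2 - 25*j - 25)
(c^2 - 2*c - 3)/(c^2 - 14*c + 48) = (c^2 - 2*c - 3)/(c^2 - 14*c + 48)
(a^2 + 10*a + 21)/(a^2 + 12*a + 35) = (a + 3)/(a + 5)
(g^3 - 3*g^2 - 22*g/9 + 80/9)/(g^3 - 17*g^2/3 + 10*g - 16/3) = (g + 5/3)/(g - 1)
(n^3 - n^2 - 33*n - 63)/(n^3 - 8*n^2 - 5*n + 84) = (n + 3)/(n - 4)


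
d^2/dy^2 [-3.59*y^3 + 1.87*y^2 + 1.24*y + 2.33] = 3.74 - 21.54*y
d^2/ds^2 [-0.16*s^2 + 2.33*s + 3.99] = -0.320000000000000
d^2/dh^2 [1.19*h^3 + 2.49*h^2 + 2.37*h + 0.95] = 7.14*h + 4.98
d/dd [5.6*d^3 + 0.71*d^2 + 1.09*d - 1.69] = 16.8*d^2 + 1.42*d + 1.09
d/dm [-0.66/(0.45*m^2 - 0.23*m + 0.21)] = (0.594*m - 0.1518)/(0.45*m^2 - 0.23*m + 0.21)^2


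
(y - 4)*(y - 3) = y^2 - 7*y + 12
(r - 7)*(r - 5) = r^2 - 12*r + 35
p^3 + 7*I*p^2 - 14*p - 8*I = (p + I)*(p + 2*I)*(p + 4*I)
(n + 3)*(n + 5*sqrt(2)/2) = n^2 + 3*n + 5*sqrt(2)*n/2 + 15*sqrt(2)/2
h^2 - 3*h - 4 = (h - 4)*(h + 1)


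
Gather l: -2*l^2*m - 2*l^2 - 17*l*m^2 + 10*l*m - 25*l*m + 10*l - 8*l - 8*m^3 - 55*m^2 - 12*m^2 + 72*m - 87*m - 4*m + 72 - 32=l^2*(-2*m - 2) + l*(-17*m^2 - 15*m + 2) - 8*m^3 - 67*m^2 - 19*m + 40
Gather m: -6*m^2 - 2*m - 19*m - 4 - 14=-6*m^2 - 21*m - 18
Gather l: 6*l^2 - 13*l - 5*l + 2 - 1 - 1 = 6*l^2 - 18*l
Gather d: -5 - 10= -15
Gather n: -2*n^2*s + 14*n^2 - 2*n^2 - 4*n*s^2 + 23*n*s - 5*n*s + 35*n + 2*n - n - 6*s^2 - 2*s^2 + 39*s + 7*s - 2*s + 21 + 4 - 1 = n^2*(12 - 2*s) + n*(-4*s^2 + 18*s + 36) - 8*s^2 + 44*s + 24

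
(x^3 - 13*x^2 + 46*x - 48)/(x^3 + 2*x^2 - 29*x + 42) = (x - 8)/(x + 7)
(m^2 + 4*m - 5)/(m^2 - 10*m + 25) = (m^2 + 4*m - 5)/(m^2 - 10*m + 25)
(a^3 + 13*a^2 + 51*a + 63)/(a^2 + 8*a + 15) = (a^2 + 10*a + 21)/(a + 5)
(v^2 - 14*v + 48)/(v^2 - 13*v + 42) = (v - 8)/(v - 7)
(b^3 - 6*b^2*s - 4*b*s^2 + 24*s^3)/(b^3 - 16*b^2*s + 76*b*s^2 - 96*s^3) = (-b - 2*s)/(-b + 8*s)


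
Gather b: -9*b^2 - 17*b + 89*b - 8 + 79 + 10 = -9*b^2 + 72*b + 81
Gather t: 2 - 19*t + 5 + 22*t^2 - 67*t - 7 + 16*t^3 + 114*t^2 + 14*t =16*t^3 + 136*t^2 - 72*t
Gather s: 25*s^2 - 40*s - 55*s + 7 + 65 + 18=25*s^2 - 95*s + 90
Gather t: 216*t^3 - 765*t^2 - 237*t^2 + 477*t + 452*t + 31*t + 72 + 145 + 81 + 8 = 216*t^3 - 1002*t^2 + 960*t + 306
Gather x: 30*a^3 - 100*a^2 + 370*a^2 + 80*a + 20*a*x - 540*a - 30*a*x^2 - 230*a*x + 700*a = 30*a^3 + 270*a^2 - 30*a*x^2 - 210*a*x + 240*a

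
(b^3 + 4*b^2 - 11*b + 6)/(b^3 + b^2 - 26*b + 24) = (b - 1)/(b - 4)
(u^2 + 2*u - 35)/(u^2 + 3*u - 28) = (u - 5)/(u - 4)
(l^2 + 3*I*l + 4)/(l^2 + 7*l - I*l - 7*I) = (l + 4*I)/(l + 7)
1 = 1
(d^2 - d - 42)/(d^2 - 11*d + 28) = (d + 6)/(d - 4)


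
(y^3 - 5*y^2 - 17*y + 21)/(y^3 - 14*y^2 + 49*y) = (y^2 + 2*y - 3)/(y*(y - 7))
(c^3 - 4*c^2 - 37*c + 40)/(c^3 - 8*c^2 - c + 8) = (c + 5)/(c + 1)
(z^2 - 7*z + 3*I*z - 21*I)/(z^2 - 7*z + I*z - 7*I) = (z + 3*I)/(z + I)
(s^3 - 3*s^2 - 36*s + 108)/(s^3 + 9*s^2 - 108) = (s - 6)/(s + 6)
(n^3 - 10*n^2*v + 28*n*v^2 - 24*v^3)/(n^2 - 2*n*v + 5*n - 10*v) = (n^2 - 8*n*v + 12*v^2)/(n + 5)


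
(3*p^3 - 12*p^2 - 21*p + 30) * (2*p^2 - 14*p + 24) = 6*p^5 - 66*p^4 + 198*p^3 + 66*p^2 - 924*p + 720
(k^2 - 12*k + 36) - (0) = k^2 - 12*k + 36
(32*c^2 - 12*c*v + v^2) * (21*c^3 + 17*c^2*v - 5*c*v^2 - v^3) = 672*c^5 + 292*c^4*v - 343*c^3*v^2 + 45*c^2*v^3 + 7*c*v^4 - v^5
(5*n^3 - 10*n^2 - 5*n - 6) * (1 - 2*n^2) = -10*n^5 + 20*n^4 + 15*n^3 + 2*n^2 - 5*n - 6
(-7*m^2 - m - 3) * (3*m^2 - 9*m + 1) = -21*m^4 + 60*m^3 - 7*m^2 + 26*m - 3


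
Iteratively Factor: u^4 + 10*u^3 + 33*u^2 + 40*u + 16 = (u + 4)*(u^3 + 6*u^2 + 9*u + 4) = (u + 1)*(u + 4)*(u^2 + 5*u + 4) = (u + 1)^2*(u + 4)*(u + 4)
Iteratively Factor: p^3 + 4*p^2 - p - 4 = (p + 4)*(p^2 - 1) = (p - 1)*(p + 4)*(p + 1)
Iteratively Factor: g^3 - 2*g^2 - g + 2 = (g - 2)*(g^2 - 1) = (g - 2)*(g - 1)*(g + 1)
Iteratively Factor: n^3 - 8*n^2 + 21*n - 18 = (n - 3)*(n^2 - 5*n + 6) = (n - 3)*(n - 2)*(n - 3)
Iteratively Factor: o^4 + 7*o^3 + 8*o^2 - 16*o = (o - 1)*(o^3 + 8*o^2 + 16*o) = o*(o - 1)*(o^2 + 8*o + 16) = o*(o - 1)*(o + 4)*(o + 4)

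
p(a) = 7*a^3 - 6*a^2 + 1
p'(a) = 21*a^2 - 12*a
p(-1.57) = -40.88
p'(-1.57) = 70.60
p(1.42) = 8.94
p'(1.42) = 25.30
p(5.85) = 1197.08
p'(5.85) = 648.47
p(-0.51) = -1.49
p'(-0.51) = 11.58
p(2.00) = 33.00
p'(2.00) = 60.00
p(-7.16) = -2876.03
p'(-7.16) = 1162.50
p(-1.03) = -13.01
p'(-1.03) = 34.64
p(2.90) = 121.26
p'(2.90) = 141.81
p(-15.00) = -24974.00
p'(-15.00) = 4905.00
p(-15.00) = -24974.00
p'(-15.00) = 4905.00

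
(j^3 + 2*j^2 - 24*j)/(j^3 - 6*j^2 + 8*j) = (j + 6)/(j - 2)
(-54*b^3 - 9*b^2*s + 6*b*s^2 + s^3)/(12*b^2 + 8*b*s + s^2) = (-9*b^2 + s^2)/(2*b + s)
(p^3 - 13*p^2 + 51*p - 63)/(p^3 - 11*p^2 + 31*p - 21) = (p - 3)/(p - 1)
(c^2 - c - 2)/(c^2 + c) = (c - 2)/c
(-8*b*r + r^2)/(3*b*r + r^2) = (-8*b + r)/(3*b + r)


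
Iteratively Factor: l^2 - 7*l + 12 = (l - 3)*(l - 4)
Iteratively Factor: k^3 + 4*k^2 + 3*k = (k + 3)*(k^2 + k) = (k + 1)*(k + 3)*(k)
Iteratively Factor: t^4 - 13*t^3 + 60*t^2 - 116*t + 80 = (t - 4)*(t^3 - 9*t^2 + 24*t - 20) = (t - 4)*(t - 2)*(t^2 - 7*t + 10) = (t - 5)*(t - 4)*(t - 2)*(t - 2)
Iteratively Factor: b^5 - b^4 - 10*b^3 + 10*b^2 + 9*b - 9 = (b - 1)*(b^4 - 10*b^2 + 9) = (b - 1)*(b + 1)*(b^3 - b^2 - 9*b + 9) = (b - 3)*(b - 1)*(b + 1)*(b^2 + 2*b - 3) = (b - 3)*(b - 1)*(b + 1)*(b + 3)*(b - 1)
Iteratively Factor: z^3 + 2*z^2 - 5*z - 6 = (z + 3)*(z^2 - z - 2) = (z - 2)*(z + 3)*(z + 1)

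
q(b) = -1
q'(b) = 0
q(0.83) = -1.00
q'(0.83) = 0.00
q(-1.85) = -1.00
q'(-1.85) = 0.00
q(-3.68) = -1.00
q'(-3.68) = 0.00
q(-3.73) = -1.00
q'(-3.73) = 0.00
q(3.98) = -1.00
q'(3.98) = 0.00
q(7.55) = -1.00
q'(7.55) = 0.00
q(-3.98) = -1.00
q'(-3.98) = 0.00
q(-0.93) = -1.00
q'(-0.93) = 0.00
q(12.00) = -1.00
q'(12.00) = 0.00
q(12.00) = -1.00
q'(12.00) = 0.00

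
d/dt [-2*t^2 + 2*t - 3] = 2 - 4*t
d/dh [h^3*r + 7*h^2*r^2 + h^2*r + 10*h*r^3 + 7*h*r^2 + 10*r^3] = r*(3*h^2 + 14*h*r + 2*h + 10*r^2 + 7*r)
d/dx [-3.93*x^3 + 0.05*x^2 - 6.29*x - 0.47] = -11.79*x^2 + 0.1*x - 6.29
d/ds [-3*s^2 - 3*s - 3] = -6*s - 3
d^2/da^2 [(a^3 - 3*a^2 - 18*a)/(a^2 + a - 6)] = -16/(a^3 - 6*a^2 + 12*a - 8)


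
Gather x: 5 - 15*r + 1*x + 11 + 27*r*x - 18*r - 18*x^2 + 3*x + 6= -33*r - 18*x^2 + x*(27*r + 4) + 22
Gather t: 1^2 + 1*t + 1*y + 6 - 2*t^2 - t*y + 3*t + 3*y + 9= -2*t^2 + t*(4 - y) + 4*y + 16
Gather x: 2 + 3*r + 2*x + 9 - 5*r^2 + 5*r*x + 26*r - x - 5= -5*r^2 + 29*r + x*(5*r + 1) + 6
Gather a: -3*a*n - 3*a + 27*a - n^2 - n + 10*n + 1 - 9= a*(24 - 3*n) - n^2 + 9*n - 8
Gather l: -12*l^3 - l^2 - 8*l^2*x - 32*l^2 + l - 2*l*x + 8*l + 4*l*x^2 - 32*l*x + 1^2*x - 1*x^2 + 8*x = -12*l^3 + l^2*(-8*x - 33) + l*(4*x^2 - 34*x + 9) - x^2 + 9*x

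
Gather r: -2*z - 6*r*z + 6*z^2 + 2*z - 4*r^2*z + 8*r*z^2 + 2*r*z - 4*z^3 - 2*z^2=-4*r^2*z + r*(8*z^2 - 4*z) - 4*z^3 + 4*z^2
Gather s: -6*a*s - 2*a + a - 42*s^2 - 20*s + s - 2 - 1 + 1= -a - 42*s^2 + s*(-6*a - 19) - 2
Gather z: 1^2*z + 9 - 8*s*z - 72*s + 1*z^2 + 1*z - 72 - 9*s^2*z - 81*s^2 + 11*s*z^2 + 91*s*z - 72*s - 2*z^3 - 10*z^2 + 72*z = -81*s^2 - 144*s - 2*z^3 + z^2*(11*s - 9) + z*(-9*s^2 + 83*s + 74) - 63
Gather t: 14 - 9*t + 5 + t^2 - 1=t^2 - 9*t + 18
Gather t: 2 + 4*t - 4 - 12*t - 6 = -8*t - 8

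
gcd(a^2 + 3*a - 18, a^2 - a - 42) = a + 6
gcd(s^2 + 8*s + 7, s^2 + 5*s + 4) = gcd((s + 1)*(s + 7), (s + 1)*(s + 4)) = s + 1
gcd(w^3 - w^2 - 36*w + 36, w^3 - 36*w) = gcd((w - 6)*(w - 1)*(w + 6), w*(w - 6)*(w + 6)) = w^2 - 36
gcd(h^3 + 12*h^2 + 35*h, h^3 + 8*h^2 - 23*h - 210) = h + 7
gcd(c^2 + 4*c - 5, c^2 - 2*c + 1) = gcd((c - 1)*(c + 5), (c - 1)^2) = c - 1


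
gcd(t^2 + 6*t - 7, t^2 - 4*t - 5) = 1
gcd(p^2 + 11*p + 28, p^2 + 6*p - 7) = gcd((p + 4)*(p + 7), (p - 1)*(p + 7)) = p + 7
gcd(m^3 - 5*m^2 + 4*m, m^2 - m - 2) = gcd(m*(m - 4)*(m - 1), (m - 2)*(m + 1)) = 1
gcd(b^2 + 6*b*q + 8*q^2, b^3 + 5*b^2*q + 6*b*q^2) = b + 2*q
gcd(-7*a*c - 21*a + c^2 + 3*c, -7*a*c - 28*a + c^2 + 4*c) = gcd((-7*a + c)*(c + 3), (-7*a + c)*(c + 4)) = 7*a - c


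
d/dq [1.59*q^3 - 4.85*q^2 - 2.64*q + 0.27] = 4.77*q^2 - 9.7*q - 2.64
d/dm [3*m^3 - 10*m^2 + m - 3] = 9*m^2 - 20*m + 1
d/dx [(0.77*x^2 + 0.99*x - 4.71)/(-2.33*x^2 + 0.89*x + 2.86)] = (2.992*x^2 - 17.5442*x + 7.0233)/(5.4289*x^4 - 4.1474*x^3 - 12.5355*x^2 + 5.0908*x + 8.1796)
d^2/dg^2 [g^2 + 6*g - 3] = 2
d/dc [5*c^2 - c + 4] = 10*c - 1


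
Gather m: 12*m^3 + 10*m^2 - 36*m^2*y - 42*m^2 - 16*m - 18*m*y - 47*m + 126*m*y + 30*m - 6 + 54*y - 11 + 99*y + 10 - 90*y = 12*m^3 + m^2*(-36*y - 32) + m*(108*y - 33) + 63*y - 7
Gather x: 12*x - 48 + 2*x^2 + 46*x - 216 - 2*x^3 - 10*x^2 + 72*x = -2*x^3 - 8*x^2 + 130*x - 264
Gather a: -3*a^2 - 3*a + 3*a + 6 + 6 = 12 - 3*a^2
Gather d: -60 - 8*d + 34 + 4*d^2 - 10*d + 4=4*d^2 - 18*d - 22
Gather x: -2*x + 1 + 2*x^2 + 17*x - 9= 2*x^2 + 15*x - 8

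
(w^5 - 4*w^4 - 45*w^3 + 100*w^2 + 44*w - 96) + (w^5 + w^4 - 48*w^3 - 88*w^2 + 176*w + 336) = 2*w^5 - 3*w^4 - 93*w^3 + 12*w^2 + 220*w + 240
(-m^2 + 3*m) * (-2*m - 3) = 2*m^3 - 3*m^2 - 9*m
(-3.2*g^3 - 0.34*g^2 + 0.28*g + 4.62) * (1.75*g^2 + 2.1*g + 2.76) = -5.6*g^5 - 7.315*g^4 - 9.056*g^3 + 7.7346*g^2 + 10.4748*g + 12.7512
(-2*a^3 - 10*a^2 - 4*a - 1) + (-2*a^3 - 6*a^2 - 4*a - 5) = -4*a^3 - 16*a^2 - 8*a - 6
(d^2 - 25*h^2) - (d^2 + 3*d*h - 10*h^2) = -3*d*h - 15*h^2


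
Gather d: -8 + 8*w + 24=8*w + 16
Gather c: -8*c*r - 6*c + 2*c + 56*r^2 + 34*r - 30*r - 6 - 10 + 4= c*(-8*r - 4) + 56*r^2 + 4*r - 12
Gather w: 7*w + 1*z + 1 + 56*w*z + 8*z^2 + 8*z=w*(56*z + 7) + 8*z^2 + 9*z + 1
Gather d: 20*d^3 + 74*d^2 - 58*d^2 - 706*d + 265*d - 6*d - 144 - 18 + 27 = 20*d^3 + 16*d^2 - 447*d - 135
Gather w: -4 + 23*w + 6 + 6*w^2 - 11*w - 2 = 6*w^2 + 12*w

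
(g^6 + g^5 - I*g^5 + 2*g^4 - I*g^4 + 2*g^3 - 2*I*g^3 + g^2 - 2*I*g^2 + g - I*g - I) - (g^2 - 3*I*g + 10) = g^6 + g^5 - I*g^5 + 2*g^4 - I*g^4 + 2*g^3 - 2*I*g^3 - 2*I*g^2 + g + 2*I*g - 10 - I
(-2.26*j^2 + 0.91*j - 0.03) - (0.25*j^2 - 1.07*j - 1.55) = -2.51*j^2 + 1.98*j + 1.52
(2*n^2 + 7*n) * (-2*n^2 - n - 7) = -4*n^4 - 16*n^3 - 21*n^2 - 49*n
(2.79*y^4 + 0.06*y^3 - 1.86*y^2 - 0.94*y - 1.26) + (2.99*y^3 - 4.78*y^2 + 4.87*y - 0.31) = 2.79*y^4 + 3.05*y^3 - 6.64*y^2 + 3.93*y - 1.57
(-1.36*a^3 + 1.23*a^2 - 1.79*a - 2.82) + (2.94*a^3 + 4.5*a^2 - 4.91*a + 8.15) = 1.58*a^3 + 5.73*a^2 - 6.7*a + 5.33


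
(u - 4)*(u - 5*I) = u^2 - 4*u - 5*I*u + 20*I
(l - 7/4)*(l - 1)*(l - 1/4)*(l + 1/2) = l^4 - 5*l^3/2 + 15*l^2/16 + 25*l/32 - 7/32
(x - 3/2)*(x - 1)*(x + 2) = x^3 - x^2/2 - 7*x/2 + 3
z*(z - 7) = z^2 - 7*z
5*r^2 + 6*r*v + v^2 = (r + v)*(5*r + v)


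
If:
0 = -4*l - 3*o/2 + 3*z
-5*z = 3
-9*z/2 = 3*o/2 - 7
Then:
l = -23/8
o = 97/15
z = -3/5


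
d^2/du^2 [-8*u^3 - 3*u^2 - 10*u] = -48*u - 6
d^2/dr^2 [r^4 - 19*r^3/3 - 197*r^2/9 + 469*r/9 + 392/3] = 12*r^2 - 38*r - 394/9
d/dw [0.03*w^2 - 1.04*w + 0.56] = 0.06*w - 1.04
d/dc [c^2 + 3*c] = 2*c + 3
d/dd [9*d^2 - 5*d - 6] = 18*d - 5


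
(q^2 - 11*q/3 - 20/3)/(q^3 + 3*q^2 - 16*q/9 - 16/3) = 3*(q - 5)/(3*q^2 + 5*q - 12)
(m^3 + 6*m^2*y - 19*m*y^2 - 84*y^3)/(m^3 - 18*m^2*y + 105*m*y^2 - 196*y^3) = (m^2 + 10*m*y + 21*y^2)/(m^2 - 14*m*y + 49*y^2)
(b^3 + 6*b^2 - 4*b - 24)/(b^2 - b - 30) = (-b^3 - 6*b^2 + 4*b + 24)/(-b^2 + b + 30)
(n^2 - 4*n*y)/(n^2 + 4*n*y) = (n - 4*y)/(n + 4*y)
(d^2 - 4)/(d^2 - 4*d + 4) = (d + 2)/(d - 2)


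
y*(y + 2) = y^2 + 2*y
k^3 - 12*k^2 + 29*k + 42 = (k - 7)*(k - 6)*(k + 1)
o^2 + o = o*(o + 1)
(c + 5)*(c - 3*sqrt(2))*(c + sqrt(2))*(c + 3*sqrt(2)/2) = c^4 - sqrt(2)*c^3/2 + 5*c^3 - 12*c^2 - 5*sqrt(2)*c^2/2 - 60*c - 9*sqrt(2)*c - 45*sqrt(2)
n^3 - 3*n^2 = n^2*(n - 3)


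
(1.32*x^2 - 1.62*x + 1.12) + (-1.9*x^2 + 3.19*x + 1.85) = -0.58*x^2 + 1.57*x + 2.97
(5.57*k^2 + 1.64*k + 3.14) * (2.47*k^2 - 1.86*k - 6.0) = 13.7579*k^4 - 6.3094*k^3 - 28.7146*k^2 - 15.6804*k - 18.84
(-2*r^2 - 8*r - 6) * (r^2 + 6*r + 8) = -2*r^4 - 20*r^3 - 70*r^2 - 100*r - 48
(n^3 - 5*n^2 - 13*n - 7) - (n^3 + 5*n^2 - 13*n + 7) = -10*n^2 - 14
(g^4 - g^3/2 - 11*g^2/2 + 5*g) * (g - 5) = g^5 - 11*g^4/2 - 3*g^3 + 65*g^2/2 - 25*g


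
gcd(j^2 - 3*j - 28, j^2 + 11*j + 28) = j + 4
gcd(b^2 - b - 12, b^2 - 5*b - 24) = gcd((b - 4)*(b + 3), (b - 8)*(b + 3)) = b + 3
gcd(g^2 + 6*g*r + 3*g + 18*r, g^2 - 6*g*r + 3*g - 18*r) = g + 3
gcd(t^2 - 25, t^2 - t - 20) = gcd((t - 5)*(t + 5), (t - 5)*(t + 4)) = t - 5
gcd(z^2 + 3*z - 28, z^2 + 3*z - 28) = z^2 + 3*z - 28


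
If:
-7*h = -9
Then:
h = 9/7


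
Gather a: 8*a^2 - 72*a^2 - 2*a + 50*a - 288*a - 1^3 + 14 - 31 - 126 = -64*a^2 - 240*a - 144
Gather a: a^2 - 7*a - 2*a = a^2 - 9*a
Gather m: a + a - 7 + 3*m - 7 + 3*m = 2*a + 6*m - 14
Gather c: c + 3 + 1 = c + 4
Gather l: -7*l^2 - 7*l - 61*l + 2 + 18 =-7*l^2 - 68*l + 20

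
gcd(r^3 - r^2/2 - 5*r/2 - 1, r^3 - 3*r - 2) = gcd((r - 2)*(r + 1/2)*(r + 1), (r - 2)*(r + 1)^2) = r^2 - r - 2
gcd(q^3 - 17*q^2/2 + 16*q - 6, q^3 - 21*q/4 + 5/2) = q^2 - 5*q/2 + 1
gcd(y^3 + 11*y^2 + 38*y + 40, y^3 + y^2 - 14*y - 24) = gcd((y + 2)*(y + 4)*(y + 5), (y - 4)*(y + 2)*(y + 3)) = y + 2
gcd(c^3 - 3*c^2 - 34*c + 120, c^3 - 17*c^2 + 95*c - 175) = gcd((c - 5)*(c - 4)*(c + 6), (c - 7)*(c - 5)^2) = c - 5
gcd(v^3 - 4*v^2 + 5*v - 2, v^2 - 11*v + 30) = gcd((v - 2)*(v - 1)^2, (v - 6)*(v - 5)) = 1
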